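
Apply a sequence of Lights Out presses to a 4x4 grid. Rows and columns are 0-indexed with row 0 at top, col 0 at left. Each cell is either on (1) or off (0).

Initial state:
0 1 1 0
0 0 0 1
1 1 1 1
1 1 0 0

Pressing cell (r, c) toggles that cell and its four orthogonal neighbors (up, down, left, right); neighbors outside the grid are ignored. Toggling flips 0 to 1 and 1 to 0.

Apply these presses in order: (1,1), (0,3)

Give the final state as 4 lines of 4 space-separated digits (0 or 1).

After press 1 at (1,1):
0 0 1 0
1 1 1 1
1 0 1 1
1 1 0 0

After press 2 at (0,3):
0 0 0 1
1 1 1 0
1 0 1 1
1 1 0 0

Answer: 0 0 0 1
1 1 1 0
1 0 1 1
1 1 0 0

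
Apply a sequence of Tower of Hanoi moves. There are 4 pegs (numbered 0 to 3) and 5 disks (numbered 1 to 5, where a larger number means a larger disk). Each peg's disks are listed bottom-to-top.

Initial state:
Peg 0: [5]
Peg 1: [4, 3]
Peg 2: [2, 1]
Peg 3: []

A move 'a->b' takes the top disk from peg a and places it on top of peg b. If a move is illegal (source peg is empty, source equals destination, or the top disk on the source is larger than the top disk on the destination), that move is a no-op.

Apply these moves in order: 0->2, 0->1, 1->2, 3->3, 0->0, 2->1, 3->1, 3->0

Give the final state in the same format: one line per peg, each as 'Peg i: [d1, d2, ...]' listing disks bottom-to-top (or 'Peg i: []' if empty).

Answer: Peg 0: [5]
Peg 1: [4, 3, 1]
Peg 2: [2]
Peg 3: []

Derivation:
After move 1 (0->2):
Peg 0: [5]
Peg 1: [4, 3]
Peg 2: [2, 1]
Peg 3: []

After move 2 (0->1):
Peg 0: [5]
Peg 1: [4, 3]
Peg 2: [2, 1]
Peg 3: []

After move 3 (1->2):
Peg 0: [5]
Peg 1: [4, 3]
Peg 2: [2, 1]
Peg 3: []

After move 4 (3->3):
Peg 0: [5]
Peg 1: [4, 3]
Peg 2: [2, 1]
Peg 3: []

After move 5 (0->0):
Peg 0: [5]
Peg 1: [4, 3]
Peg 2: [2, 1]
Peg 3: []

After move 6 (2->1):
Peg 0: [5]
Peg 1: [4, 3, 1]
Peg 2: [2]
Peg 3: []

After move 7 (3->1):
Peg 0: [5]
Peg 1: [4, 3, 1]
Peg 2: [2]
Peg 3: []

After move 8 (3->0):
Peg 0: [5]
Peg 1: [4, 3, 1]
Peg 2: [2]
Peg 3: []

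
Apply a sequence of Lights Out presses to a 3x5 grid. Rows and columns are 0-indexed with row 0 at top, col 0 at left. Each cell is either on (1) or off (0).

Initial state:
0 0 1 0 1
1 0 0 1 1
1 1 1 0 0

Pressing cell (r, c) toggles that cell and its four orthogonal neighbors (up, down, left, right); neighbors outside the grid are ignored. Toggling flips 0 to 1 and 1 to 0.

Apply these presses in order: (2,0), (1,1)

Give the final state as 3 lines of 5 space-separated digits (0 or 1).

After press 1 at (2,0):
0 0 1 0 1
0 0 0 1 1
0 0 1 0 0

After press 2 at (1,1):
0 1 1 0 1
1 1 1 1 1
0 1 1 0 0

Answer: 0 1 1 0 1
1 1 1 1 1
0 1 1 0 0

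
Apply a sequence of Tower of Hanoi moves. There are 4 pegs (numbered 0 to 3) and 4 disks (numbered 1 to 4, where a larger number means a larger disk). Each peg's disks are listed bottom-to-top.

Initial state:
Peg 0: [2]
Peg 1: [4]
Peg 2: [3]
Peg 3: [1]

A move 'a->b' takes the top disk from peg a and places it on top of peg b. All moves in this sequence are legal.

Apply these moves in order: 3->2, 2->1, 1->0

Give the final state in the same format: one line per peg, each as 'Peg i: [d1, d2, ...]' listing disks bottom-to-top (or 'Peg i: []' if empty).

After move 1 (3->2):
Peg 0: [2]
Peg 1: [4]
Peg 2: [3, 1]
Peg 3: []

After move 2 (2->1):
Peg 0: [2]
Peg 1: [4, 1]
Peg 2: [3]
Peg 3: []

After move 3 (1->0):
Peg 0: [2, 1]
Peg 1: [4]
Peg 2: [3]
Peg 3: []

Answer: Peg 0: [2, 1]
Peg 1: [4]
Peg 2: [3]
Peg 3: []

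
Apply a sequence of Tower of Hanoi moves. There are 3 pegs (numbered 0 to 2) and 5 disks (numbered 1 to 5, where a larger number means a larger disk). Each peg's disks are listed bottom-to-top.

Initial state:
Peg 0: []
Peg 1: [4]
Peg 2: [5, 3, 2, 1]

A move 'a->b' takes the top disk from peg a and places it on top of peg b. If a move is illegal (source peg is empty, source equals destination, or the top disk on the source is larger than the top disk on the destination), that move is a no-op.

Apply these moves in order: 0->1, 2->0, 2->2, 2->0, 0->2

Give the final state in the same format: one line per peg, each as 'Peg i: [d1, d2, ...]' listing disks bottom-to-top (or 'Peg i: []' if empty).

Answer: Peg 0: []
Peg 1: [4]
Peg 2: [5, 3, 2, 1]

Derivation:
After move 1 (0->1):
Peg 0: []
Peg 1: [4]
Peg 2: [5, 3, 2, 1]

After move 2 (2->0):
Peg 0: [1]
Peg 1: [4]
Peg 2: [5, 3, 2]

After move 3 (2->2):
Peg 0: [1]
Peg 1: [4]
Peg 2: [5, 3, 2]

After move 4 (2->0):
Peg 0: [1]
Peg 1: [4]
Peg 2: [5, 3, 2]

After move 5 (0->2):
Peg 0: []
Peg 1: [4]
Peg 2: [5, 3, 2, 1]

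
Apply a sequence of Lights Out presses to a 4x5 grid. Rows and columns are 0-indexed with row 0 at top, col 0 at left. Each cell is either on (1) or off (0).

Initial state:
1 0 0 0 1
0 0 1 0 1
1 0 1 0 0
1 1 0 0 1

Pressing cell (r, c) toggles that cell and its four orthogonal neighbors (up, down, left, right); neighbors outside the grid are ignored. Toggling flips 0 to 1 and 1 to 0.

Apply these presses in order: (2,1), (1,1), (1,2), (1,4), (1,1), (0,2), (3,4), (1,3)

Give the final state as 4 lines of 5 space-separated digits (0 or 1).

Answer: 1 1 0 0 0
0 0 0 1 1
0 1 1 1 0
1 0 0 1 0

Derivation:
After press 1 at (2,1):
1 0 0 0 1
0 1 1 0 1
0 1 0 0 0
1 0 0 0 1

After press 2 at (1,1):
1 1 0 0 1
1 0 0 0 1
0 0 0 0 0
1 0 0 0 1

After press 3 at (1,2):
1 1 1 0 1
1 1 1 1 1
0 0 1 0 0
1 0 0 0 1

After press 4 at (1,4):
1 1 1 0 0
1 1 1 0 0
0 0 1 0 1
1 0 0 0 1

After press 5 at (1,1):
1 0 1 0 0
0 0 0 0 0
0 1 1 0 1
1 0 0 0 1

After press 6 at (0,2):
1 1 0 1 0
0 0 1 0 0
0 1 1 0 1
1 0 0 0 1

After press 7 at (3,4):
1 1 0 1 0
0 0 1 0 0
0 1 1 0 0
1 0 0 1 0

After press 8 at (1,3):
1 1 0 0 0
0 0 0 1 1
0 1 1 1 0
1 0 0 1 0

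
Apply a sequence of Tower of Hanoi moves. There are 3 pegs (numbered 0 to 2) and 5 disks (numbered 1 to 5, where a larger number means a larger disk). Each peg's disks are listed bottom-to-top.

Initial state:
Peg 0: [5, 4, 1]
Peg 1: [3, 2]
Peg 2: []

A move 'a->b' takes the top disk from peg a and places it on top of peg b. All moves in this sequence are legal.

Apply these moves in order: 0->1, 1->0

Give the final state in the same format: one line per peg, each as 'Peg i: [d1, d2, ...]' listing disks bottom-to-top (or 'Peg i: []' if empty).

After move 1 (0->1):
Peg 0: [5, 4]
Peg 1: [3, 2, 1]
Peg 2: []

After move 2 (1->0):
Peg 0: [5, 4, 1]
Peg 1: [3, 2]
Peg 2: []

Answer: Peg 0: [5, 4, 1]
Peg 1: [3, 2]
Peg 2: []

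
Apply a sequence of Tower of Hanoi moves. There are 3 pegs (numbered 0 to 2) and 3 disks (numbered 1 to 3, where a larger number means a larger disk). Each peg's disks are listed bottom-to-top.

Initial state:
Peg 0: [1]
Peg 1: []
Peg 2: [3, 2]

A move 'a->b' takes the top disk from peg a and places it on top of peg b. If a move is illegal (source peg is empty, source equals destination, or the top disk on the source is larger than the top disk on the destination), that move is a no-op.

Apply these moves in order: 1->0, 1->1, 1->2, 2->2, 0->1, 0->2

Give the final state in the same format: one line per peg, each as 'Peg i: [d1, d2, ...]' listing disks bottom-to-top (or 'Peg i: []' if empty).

Answer: Peg 0: []
Peg 1: [1]
Peg 2: [3, 2]

Derivation:
After move 1 (1->0):
Peg 0: [1]
Peg 1: []
Peg 2: [3, 2]

After move 2 (1->1):
Peg 0: [1]
Peg 1: []
Peg 2: [3, 2]

After move 3 (1->2):
Peg 0: [1]
Peg 1: []
Peg 2: [3, 2]

After move 4 (2->2):
Peg 0: [1]
Peg 1: []
Peg 2: [3, 2]

After move 5 (0->1):
Peg 0: []
Peg 1: [1]
Peg 2: [3, 2]

After move 6 (0->2):
Peg 0: []
Peg 1: [1]
Peg 2: [3, 2]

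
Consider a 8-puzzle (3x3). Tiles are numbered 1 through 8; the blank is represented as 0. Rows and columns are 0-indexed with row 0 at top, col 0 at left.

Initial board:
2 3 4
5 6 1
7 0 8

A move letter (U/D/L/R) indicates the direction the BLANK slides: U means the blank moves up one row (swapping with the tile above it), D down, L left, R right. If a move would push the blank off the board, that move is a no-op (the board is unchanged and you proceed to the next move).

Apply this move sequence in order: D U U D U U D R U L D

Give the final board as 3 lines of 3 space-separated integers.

After move 1 (D):
2 3 4
5 6 1
7 0 8

After move 2 (U):
2 3 4
5 0 1
7 6 8

After move 3 (U):
2 0 4
5 3 1
7 6 8

After move 4 (D):
2 3 4
5 0 1
7 6 8

After move 5 (U):
2 0 4
5 3 1
7 6 8

After move 6 (U):
2 0 4
5 3 1
7 6 8

After move 7 (D):
2 3 4
5 0 1
7 6 8

After move 8 (R):
2 3 4
5 1 0
7 6 8

After move 9 (U):
2 3 0
5 1 4
7 6 8

After move 10 (L):
2 0 3
5 1 4
7 6 8

After move 11 (D):
2 1 3
5 0 4
7 6 8

Answer: 2 1 3
5 0 4
7 6 8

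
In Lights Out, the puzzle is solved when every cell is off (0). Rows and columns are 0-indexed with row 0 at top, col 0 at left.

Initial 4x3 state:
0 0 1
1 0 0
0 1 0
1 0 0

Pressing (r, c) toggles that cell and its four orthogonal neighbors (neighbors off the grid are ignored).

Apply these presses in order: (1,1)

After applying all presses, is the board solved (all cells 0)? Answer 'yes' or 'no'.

After press 1 at (1,1):
0 1 1
0 1 1
0 0 0
1 0 0

Lights still on: 5

Answer: no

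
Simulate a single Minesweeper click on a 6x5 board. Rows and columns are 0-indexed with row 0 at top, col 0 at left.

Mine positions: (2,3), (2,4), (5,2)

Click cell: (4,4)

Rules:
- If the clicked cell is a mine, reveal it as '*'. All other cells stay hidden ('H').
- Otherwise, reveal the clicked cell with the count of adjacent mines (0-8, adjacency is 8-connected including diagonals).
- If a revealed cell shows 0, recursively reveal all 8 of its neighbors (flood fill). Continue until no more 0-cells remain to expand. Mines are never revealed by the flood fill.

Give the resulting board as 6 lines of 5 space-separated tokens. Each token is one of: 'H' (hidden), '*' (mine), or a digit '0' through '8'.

H H H H H
H H H H H
H H H H H
H H H 2 2
H H H 1 0
H H H 1 0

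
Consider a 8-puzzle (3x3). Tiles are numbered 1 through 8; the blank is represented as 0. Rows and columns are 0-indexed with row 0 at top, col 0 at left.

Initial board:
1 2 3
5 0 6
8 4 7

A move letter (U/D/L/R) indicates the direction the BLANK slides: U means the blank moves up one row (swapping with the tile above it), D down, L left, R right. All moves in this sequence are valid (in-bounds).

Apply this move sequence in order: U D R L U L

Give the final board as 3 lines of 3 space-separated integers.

Answer: 0 1 3
5 2 6
8 4 7

Derivation:
After move 1 (U):
1 0 3
5 2 6
8 4 7

After move 2 (D):
1 2 3
5 0 6
8 4 7

After move 3 (R):
1 2 3
5 6 0
8 4 7

After move 4 (L):
1 2 3
5 0 6
8 4 7

After move 5 (U):
1 0 3
5 2 6
8 4 7

After move 6 (L):
0 1 3
5 2 6
8 4 7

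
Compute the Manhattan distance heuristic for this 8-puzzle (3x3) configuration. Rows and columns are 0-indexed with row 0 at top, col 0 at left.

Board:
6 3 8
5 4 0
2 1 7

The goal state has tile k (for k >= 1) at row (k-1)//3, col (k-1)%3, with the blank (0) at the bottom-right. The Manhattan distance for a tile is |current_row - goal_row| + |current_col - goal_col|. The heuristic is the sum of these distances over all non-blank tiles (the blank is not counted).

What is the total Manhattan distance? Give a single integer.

Answer: 17

Derivation:
Tile 6: (0,0)->(1,2) = 3
Tile 3: (0,1)->(0,2) = 1
Tile 8: (0,2)->(2,1) = 3
Tile 5: (1,0)->(1,1) = 1
Tile 4: (1,1)->(1,0) = 1
Tile 2: (2,0)->(0,1) = 3
Tile 1: (2,1)->(0,0) = 3
Tile 7: (2,2)->(2,0) = 2
Sum: 3 + 1 + 3 + 1 + 1 + 3 + 3 + 2 = 17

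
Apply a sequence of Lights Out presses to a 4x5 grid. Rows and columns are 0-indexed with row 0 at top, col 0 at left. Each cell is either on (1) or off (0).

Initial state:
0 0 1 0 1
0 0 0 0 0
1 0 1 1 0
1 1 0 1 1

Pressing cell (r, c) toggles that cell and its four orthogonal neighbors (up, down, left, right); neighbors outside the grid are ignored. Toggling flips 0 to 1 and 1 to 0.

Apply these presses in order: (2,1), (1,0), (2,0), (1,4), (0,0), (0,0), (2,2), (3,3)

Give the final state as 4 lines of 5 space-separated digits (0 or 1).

After press 1 at (2,1):
0 0 1 0 1
0 1 0 0 0
0 1 0 1 0
1 0 0 1 1

After press 2 at (1,0):
1 0 1 0 1
1 0 0 0 0
1 1 0 1 0
1 0 0 1 1

After press 3 at (2,0):
1 0 1 0 1
0 0 0 0 0
0 0 0 1 0
0 0 0 1 1

After press 4 at (1,4):
1 0 1 0 0
0 0 0 1 1
0 0 0 1 1
0 0 0 1 1

After press 5 at (0,0):
0 1 1 0 0
1 0 0 1 1
0 0 0 1 1
0 0 0 1 1

After press 6 at (0,0):
1 0 1 0 0
0 0 0 1 1
0 0 0 1 1
0 0 0 1 1

After press 7 at (2,2):
1 0 1 0 0
0 0 1 1 1
0 1 1 0 1
0 0 1 1 1

After press 8 at (3,3):
1 0 1 0 0
0 0 1 1 1
0 1 1 1 1
0 0 0 0 0

Answer: 1 0 1 0 0
0 0 1 1 1
0 1 1 1 1
0 0 0 0 0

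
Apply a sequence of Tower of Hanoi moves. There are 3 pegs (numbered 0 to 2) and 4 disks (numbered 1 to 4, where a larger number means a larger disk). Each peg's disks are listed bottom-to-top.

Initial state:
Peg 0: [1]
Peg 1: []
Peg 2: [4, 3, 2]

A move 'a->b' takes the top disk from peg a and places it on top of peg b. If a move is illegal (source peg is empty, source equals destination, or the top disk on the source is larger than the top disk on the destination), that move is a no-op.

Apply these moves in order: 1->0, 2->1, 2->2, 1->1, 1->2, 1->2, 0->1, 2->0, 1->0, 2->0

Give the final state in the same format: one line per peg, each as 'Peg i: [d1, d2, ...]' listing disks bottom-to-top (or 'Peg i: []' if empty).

After move 1 (1->0):
Peg 0: [1]
Peg 1: []
Peg 2: [4, 3, 2]

After move 2 (2->1):
Peg 0: [1]
Peg 1: [2]
Peg 2: [4, 3]

After move 3 (2->2):
Peg 0: [1]
Peg 1: [2]
Peg 2: [4, 3]

After move 4 (1->1):
Peg 0: [1]
Peg 1: [2]
Peg 2: [4, 3]

After move 5 (1->2):
Peg 0: [1]
Peg 1: []
Peg 2: [4, 3, 2]

After move 6 (1->2):
Peg 0: [1]
Peg 1: []
Peg 2: [4, 3, 2]

After move 7 (0->1):
Peg 0: []
Peg 1: [1]
Peg 2: [4, 3, 2]

After move 8 (2->0):
Peg 0: [2]
Peg 1: [1]
Peg 2: [4, 3]

After move 9 (1->0):
Peg 0: [2, 1]
Peg 1: []
Peg 2: [4, 3]

After move 10 (2->0):
Peg 0: [2, 1]
Peg 1: []
Peg 2: [4, 3]

Answer: Peg 0: [2, 1]
Peg 1: []
Peg 2: [4, 3]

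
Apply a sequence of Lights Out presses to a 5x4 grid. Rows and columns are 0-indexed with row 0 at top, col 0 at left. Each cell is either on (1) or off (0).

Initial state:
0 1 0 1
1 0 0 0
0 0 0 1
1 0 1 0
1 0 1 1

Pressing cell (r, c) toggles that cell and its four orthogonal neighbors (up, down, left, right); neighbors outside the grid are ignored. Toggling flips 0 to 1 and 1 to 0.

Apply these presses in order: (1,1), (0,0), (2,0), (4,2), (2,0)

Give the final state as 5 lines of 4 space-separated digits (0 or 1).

After press 1 at (1,1):
0 0 0 1
0 1 1 0
0 1 0 1
1 0 1 0
1 0 1 1

After press 2 at (0,0):
1 1 0 1
1 1 1 0
0 1 0 1
1 0 1 0
1 0 1 1

After press 3 at (2,0):
1 1 0 1
0 1 1 0
1 0 0 1
0 0 1 0
1 0 1 1

After press 4 at (4,2):
1 1 0 1
0 1 1 0
1 0 0 1
0 0 0 0
1 1 0 0

After press 5 at (2,0):
1 1 0 1
1 1 1 0
0 1 0 1
1 0 0 0
1 1 0 0

Answer: 1 1 0 1
1 1 1 0
0 1 0 1
1 0 0 0
1 1 0 0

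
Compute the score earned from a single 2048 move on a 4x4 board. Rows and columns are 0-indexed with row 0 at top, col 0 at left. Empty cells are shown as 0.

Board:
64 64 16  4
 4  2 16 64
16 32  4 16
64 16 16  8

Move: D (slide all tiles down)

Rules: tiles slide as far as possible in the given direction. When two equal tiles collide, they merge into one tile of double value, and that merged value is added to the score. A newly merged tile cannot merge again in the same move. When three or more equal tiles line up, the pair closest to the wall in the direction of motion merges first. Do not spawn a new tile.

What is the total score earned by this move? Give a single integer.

Answer: 32

Derivation:
Slide down:
col 0: [64, 4, 16, 64] -> [64, 4, 16, 64]  score +0 (running 0)
col 1: [64, 2, 32, 16] -> [64, 2, 32, 16]  score +0 (running 0)
col 2: [16, 16, 4, 16] -> [0, 32, 4, 16]  score +32 (running 32)
col 3: [4, 64, 16, 8] -> [4, 64, 16, 8]  score +0 (running 32)
Board after move:
64 64  0  4
 4  2 32 64
16 32  4 16
64 16 16  8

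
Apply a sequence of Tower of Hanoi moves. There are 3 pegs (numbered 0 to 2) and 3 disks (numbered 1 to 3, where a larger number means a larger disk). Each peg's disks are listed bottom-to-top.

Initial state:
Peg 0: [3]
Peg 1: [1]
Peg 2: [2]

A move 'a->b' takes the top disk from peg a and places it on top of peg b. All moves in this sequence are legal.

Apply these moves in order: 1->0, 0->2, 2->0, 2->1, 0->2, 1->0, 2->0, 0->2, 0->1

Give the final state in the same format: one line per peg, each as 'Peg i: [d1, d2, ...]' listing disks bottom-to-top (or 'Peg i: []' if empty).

After move 1 (1->0):
Peg 0: [3, 1]
Peg 1: []
Peg 2: [2]

After move 2 (0->2):
Peg 0: [3]
Peg 1: []
Peg 2: [2, 1]

After move 3 (2->0):
Peg 0: [3, 1]
Peg 1: []
Peg 2: [2]

After move 4 (2->1):
Peg 0: [3, 1]
Peg 1: [2]
Peg 2: []

After move 5 (0->2):
Peg 0: [3]
Peg 1: [2]
Peg 2: [1]

After move 6 (1->0):
Peg 0: [3, 2]
Peg 1: []
Peg 2: [1]

After move 7 (2->0):
Peg 0: [3, 2, 1]
Peg 1: []
Peg 2: []

After move 8 (0->2):
Peg 0: [3, 2]
Peg 1: []
Peg 2: [1]

After move 9 (0->1):
Peg 0: [3]
Peg 1: [2]
Peg 2: [1]

Answer: Peg 0: [3]
Peg 1: [2]
Peg 2: [1]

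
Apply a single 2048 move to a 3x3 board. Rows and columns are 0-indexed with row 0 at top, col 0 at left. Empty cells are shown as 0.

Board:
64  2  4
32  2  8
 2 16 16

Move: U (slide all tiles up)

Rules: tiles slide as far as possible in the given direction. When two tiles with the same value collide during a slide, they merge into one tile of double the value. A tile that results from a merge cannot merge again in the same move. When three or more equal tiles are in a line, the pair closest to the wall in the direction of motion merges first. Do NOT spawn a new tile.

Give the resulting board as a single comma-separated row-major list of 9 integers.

Slide up:
col 0: [64, 32, 2] -> [64, 32, 2]
col 1: [2, 2, 16] -> [4, 16, 0]
col 2: [4, 8, 16] -> [4, 8, 16]

Answer: 64, 4, 4, 32, 16, 8, 2, 0, 16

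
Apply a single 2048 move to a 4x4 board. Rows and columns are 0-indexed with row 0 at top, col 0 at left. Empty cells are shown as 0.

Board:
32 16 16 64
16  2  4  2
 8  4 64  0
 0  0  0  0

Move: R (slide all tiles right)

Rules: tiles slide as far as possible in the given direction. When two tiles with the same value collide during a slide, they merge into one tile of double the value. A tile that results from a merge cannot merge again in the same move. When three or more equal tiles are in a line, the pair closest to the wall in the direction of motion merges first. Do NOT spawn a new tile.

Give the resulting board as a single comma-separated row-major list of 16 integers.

Slide right:
row 0: [32, 16, 16, 64] -> [0, 32, 32, 64]
row 1: [16, 2, 4, 2] -> [16, 2, 4, 2]
row 2: [8, 4, 64, 0] -> [0, 8, 4, 64]
row 3: [0, 0, 0, 0] -> [0, 0, 0, 0]

Answer: 0, 32, 32, 64, 16, 2, 4, 2, 0, 8, 4, 64, 0, 0, 0, 0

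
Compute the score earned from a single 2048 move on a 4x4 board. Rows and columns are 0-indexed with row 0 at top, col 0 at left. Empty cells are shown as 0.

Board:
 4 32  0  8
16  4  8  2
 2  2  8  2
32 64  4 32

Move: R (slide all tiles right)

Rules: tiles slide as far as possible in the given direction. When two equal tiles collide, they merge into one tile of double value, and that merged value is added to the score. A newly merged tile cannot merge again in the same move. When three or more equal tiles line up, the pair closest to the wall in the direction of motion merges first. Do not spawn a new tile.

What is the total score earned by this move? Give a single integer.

Answer: 4

Derivation:
Slide right:
row 0: [4, 32, 0, 8] -> [0, 4, 32, 8]  score +0 (running 0)
row 1: [16, 4, 8, 2] -> [16, 4, 8, 2]  score +0 (running 0)
row 2: [2, 2, 8, 2] -> [0, 4, 8, 2]  score +4 (running 4)
row 3: [32, 64, 4, 32] -> [32, 64, 4, 32]  score +0 (running 4)
Board after move:
 0  4 32  8
16  4  8  2
 0  4  8  2
32 64  4 32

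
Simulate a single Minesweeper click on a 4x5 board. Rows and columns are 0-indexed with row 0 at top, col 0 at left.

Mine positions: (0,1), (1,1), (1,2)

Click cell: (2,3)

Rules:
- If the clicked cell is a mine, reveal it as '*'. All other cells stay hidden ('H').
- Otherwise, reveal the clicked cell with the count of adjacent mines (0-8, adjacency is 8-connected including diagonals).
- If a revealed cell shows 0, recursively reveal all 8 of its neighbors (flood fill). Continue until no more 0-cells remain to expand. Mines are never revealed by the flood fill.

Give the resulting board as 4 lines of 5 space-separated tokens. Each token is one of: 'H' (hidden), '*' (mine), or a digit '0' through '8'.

H H H H H
H H H H H
H H H 1 H
H H H H H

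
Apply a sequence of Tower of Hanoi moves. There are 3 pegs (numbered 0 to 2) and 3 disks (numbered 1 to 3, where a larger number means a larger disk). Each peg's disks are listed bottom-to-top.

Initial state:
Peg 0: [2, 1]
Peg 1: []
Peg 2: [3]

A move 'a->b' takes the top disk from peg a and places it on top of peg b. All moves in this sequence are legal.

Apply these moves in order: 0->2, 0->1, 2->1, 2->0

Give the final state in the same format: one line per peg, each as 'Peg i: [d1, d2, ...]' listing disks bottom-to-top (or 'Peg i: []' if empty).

Answer: Peg 0: [3]
Peg 1: [2, 1]
Peg 2: []

Derivation:
After move 1 (0->2):
Peg 0: [2]
Peg 1: []
Peg 2: [3, 1]

After move 2 (0->1):
Peg 0: []
Peg 1: [2]
Peg 2: [3, 1]

After move 3 (2->1):
Peg 0: []
Peg 1: [2, 1]
Peg 2: [3]

After move 4 (2->0):
Peg 0: [3]
Peg 1: [2, 1]
Peg 2: []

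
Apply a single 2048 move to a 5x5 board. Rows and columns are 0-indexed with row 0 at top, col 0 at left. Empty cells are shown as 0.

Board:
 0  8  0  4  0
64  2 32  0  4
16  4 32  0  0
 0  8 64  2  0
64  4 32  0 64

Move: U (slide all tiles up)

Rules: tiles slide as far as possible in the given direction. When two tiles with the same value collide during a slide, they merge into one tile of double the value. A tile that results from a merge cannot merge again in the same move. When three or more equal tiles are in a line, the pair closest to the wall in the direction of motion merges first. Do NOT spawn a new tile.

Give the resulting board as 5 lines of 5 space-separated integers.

Slide up:
col 0: [0, 64, 16, 0, 64] -> [64, 16, 64, 0, 0]
col 1: [8, 2, 4, 8, 4] -> [8, 2, 4, 8, 4]
col 2: [0, 32, 32, 64, 32] -> [64, 64, 32, 0, 0]
col 3: [4, 0, 0, 2, 0] -> [4, 2, 0, 0, 0]
col 4: [0, 4, 0, 0, 64] -> [4, 64, 0, 0, 0]

Answer: 64  8 64  4  4
16  2 64  2 64
64  4 32  0  0
 0  8  0  0  0
 0  4  0  0  0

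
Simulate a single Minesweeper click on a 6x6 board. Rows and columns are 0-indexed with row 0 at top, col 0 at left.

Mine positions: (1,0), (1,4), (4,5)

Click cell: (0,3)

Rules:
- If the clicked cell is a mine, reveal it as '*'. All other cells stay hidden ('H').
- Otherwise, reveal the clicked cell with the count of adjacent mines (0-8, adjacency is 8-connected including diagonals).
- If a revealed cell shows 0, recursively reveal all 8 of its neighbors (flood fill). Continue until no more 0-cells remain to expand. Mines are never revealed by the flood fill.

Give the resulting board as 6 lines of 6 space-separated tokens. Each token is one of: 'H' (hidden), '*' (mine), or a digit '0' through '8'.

H H H 1 H H
H H H H H H
H H H H H H
H H H H H H
H H H H H H
H H H H H H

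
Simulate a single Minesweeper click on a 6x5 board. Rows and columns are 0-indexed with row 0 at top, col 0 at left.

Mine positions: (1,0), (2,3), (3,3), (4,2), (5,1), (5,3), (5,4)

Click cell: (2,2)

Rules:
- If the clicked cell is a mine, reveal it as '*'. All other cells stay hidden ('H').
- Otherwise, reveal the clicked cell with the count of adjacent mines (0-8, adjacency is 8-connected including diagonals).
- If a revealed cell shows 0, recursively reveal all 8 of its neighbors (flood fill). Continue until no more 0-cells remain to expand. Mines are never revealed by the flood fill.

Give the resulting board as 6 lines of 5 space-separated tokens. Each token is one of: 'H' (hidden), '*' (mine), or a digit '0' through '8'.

H H H H H
H H H H H
H H 2 H H
H H H H H
H H H H H
H H H H H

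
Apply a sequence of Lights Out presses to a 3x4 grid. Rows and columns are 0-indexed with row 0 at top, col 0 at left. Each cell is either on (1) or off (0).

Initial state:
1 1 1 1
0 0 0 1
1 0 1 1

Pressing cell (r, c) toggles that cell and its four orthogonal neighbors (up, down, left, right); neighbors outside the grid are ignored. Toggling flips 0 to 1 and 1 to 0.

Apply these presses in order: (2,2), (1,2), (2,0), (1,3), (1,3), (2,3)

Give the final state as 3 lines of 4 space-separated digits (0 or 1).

Answer: 1 1 0 1
1 1 0 1
0 0 0 1

Derivation:
After press 1 at (2,2):
1 1 1 1
0 0 1 1
1 1 0 0

After press 2 at (1,2):
1 1 0 1
0 1 0 0
1 1 1 0

After press 3 at (2,0):
1 1 0 1
1 1 0 0
0 0 1 0

After press 4 at (1,3):
1 1 0 0
1 1 1 1
0 0 1 1

After press 5 at (1,3):
1 1 0 1
1 1 0 0
0 0 1 0

After press 6 at (2,3):
1 1 0 1
1 1 0 1
0 0 0 1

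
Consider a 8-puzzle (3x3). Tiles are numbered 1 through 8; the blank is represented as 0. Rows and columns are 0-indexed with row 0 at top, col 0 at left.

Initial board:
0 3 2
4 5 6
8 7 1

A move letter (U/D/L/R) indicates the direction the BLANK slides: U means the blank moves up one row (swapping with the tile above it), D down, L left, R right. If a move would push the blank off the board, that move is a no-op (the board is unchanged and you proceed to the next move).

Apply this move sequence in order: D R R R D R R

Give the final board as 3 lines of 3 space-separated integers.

After move 1 (D):
4 3 2
0 5 6
8 7 1

After move 2 (R):
4 3 2
5 0 6
8 7 1

After move 3 (R):
4 3 2
5 6 0
8 7 1

After move 4 (R):
4 3 2
5 6 0
8 7 1

After move 5 (D):
4 3 2
5 6 1
8 7 0

After move 6 (R):
4 3 2
5 6 1
8 7 0

After move 7 (R):
4 3 2
5 6 1
8 7 0

Answer: 4 3 2
5 6 1
8 7 0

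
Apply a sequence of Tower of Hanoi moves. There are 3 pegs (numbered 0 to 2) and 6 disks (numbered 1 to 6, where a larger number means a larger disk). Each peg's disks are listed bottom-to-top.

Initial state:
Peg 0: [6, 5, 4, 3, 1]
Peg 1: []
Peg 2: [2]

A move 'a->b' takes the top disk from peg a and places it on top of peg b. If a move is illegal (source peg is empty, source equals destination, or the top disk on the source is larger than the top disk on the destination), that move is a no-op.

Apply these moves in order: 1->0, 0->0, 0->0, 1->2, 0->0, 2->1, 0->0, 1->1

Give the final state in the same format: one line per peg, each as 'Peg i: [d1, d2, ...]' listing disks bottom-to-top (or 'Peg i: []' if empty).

Answer: Peg 0: [6, 5, 4, 3, 1]
Peg 1: [2]
Peg 2: []

Derivation:
After move 1 (1->0):
Peg 0: [6, 5, 4, 3, 1]
Peg 1: []
Peg 2: [2]

After move 2 (0->0):
Peg 0: [6, 5, 4, 3, 1]
Peg 1: []
Peg 2: [2]

After move 3 (0->0):
Peg 0: [6, 5, 4, 3, 1]
Peg 1: []
Peg 2: [2]

After move 4 (1->2):
Peg 0: [6, 5, 4, 3, 1]
Peg 1: []
Peg 2: [2]

After move 5 (0->0):
Peg 0: [6, 5, 4, 3, 1]
Peg 1: []
Peg 2: [2]

After move 6 (2->1):
Peg 0: [6, 5, 4, 3, 1]
Peg 1: [2]
Peg 2: []

After move 7 (0->0):
Peg 0: [6, 5, 4, 3, 1]
Peg 1: [2]
Peg 2: []

After move 8 (1->1):
Peg 0: [6, 5, 4, 3, 1]
Peg 1: [2]
Peg 2: []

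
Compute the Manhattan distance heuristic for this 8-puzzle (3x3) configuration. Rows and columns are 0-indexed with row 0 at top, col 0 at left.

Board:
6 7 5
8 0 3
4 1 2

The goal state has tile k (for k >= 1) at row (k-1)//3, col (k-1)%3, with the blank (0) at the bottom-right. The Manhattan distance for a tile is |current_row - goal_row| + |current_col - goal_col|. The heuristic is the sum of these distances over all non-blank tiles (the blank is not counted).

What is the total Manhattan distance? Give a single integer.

Tile 6: at (0,0), goal (1,2), distance |0-1|+|0-2| = 3
Tile 7: at (0,1), goal (2,0), distance |0-2|+|1-0| = 3
Tile 5: at (0,2), goal (1,1), distance |0-1|+|2-1| = 2
Tile 8: at (1,0), goal (2,1), distance |1-2|+|0-1| = 2
Tile 3: at (1,2), goal (0,2), distance |1-0|+|2-2| = 1
Tile 4: at (2,0), goal (1,0), distance |2-1|+|0-0| = 1
Tile 1: at (2,1), goal (0,0), distance |2-0|+|1-0| = 3
Tile 2: at (2,2), goal (0,1), distance |2-0|+|2-1| = 3
Sum: 3 + 3 + 2 + 2 + 1 + 1 + 3 + 3 = 18

Answer: 18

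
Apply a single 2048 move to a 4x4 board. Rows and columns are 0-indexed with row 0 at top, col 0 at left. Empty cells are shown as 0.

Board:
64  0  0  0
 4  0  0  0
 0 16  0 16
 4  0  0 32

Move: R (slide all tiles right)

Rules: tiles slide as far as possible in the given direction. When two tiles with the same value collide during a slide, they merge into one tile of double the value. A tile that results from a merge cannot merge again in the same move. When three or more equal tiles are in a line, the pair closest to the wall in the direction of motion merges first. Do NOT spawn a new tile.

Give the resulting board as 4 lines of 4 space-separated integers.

Slide right:
row 0: [64, 0, 0, 0] -> [0, 0, 0, 64]
row 1: [4, 0, 0, 0] -> [0, 0, 0, 4]
row 2: [0, 16, 0, 16] -> [0, 0, 0, 32]
row 3: [4, 0, 0, 32] -> [0, 0, 4, 32]

Answer:  0  0  0 64
 0  0  0  4
 0  0  0 32
 0  0  4 32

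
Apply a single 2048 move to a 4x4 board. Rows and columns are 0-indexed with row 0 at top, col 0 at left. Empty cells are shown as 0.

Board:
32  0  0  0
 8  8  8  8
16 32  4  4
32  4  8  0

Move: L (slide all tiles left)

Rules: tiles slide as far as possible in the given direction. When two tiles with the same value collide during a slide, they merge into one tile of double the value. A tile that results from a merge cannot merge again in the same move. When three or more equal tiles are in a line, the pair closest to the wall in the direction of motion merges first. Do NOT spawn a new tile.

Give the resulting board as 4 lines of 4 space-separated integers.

Slide left:
row 0: [32, 0, 0, 0] -> [32, 0, 0, 0]
row 1: [8, 8, 8, 8] -> [16, 16, 0, 0]
row 2: [16, 32, 4, 4] -> [16, 32, 8, 0]
row 3: [32, 4, 8, 0] -> [32, 4, 8, 0]

Answer: 32  0  0  0
16 16  0  0
16 32  8  0
32  4  8  0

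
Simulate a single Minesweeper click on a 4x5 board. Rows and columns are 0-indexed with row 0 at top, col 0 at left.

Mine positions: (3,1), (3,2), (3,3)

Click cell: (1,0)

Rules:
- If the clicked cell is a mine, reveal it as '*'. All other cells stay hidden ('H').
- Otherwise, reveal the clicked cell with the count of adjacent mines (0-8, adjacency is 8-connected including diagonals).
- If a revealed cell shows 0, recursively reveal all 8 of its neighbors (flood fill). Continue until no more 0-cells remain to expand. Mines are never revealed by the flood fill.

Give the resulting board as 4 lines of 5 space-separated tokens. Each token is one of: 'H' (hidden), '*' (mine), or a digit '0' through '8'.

0 0 0 0 0
0 0 0 0 0
1 2 3 2 1
H H H H H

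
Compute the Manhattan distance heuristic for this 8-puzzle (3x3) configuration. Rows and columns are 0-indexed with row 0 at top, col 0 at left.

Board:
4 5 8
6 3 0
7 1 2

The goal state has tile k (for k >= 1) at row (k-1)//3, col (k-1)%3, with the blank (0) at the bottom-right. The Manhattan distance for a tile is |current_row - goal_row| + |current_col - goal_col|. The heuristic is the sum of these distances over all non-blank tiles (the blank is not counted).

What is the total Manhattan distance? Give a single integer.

Answer: 15

Derivation:
Tile 4: at (0,0), goal (1,0), distance |0-1|+|0-0| = 1
Tile 5: at (0,1), goal (1,1), distance |0-1|+|1-1| = 1
Tile 8: at (0,2), goal (2,1), distance |0-2|+|2-1| = 3
Tile 6: at (1,0), goal (1,2), distance |1-1|+|0-2| = 2
Tile 3: at (1,1), goal (0,2), distance |1-0|+|1-2| = 2
Tile 7: at (2,0), goal (2,0), distance |2-2|+|0-0| = 0
Tile 1: at (2,1), goal (0,0), distance |2-0|+|1-0| = 3
Tile 2: at (2,2), goal (0,1), distance |2-0|+|2-1| = 3
Sum: 1 + 1 + 3 + 2 + 2 + 0 + 3 + 3 = 15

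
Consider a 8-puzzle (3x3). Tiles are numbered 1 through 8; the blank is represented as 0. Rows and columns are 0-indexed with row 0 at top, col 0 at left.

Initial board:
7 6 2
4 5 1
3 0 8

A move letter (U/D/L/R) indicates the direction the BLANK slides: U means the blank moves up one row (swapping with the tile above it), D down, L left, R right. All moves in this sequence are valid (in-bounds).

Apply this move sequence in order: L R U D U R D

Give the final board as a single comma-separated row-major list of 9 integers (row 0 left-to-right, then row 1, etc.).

Answer: 7, 6, 2, 4, 1, 8, 3, 5, 0

Derivation:
After move 1 (L):
7 6 2
4 5 1
0 3 8

After move 2 (R):
7 6 2
4 5 1
3 0 8

After move 3 (U):
7 6 2
4 0 1
3 5 8

After move 4 (D):
7 6 2
4 5 1
3 0 8

After move 5 (U):
7 6 2
4 0 1
3 5 8

After move 6 (R):
7 6 2
4 1 0
3 5 8

After move 7 (D):
7 6 2
4 1 8
3 5 0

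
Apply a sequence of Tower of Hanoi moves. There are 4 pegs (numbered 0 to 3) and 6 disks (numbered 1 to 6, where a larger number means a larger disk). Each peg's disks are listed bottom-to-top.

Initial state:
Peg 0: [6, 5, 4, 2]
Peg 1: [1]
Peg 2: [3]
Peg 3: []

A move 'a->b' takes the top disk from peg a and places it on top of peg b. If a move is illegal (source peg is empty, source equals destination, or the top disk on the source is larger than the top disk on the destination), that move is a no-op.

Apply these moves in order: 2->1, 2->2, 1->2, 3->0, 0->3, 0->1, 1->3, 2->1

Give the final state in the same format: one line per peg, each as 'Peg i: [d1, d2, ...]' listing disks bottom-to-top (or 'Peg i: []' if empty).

After move 1 (2->1):
Peg 0: [6, 5, 4, 2]
Peg 1: [1]
Peg 2: [3]
Peg 3: []

After move 2 (2->2):
Peg 0: [6, 5, 4, 2]
Peg 1: [1]
Peg 2: [3]
Peg 3: []

After move 3 (1->2):
Peg 0: [6, 5, 4, 2]
Peg 1: []
Peg 2: [3, 1]
Peg 3: []

After move 4 (3->0):
Peg 0: [6, 5, 4, 2]
Peg 1: []
Peg 2: [3, 1]
Peg 3: []

After move 5 (0->3):
Peg 0: [6, 5, 4]
Peg 1: []
Peg 2: [3, 1]
Peg 3: [2]

After move 6 (0->1):
Peg 0: [6, 5]
Peg 1: [4]
Peg 2: [3, 1]
Peg 3: [2]

After move 7 (1->3):
Peg 0: [6, 5]
Peg 1: [4]
Peg 2: [3, 1]
Peg 3: [2]

After move 8 (2->1):
Peg 0: [6, 5]
Peg 1: [4, 1]
Peg 2: [3]
Peg 3: [2]

Answer: Peg 0: [6, 5]
Peg 1: [4, 1]
Peg 2: [3]
Peg 3: [2]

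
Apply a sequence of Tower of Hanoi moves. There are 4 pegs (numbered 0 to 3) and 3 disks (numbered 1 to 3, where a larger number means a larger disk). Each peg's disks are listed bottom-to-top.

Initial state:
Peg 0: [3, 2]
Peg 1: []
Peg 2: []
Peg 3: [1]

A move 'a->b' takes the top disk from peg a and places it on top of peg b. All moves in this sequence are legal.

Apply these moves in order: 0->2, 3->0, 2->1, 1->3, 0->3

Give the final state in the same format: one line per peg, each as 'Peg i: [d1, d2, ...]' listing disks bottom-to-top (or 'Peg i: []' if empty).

Answer: Peg 0: [3]
Peg 1: []
Peg 2: []
Peg 3: [2, 1]

Derivation:
After move 1 (0->2):
Peg 0: [3]
Peg 1: []
Peg 2: [2]
Peg 3: [1]

After move 2 (3->0):
Peg 0: [3, 1]
Peg 1: []
Peg 2: [2]
Peg 3: []

After move 3 (2->1):
Peg 0: [3, 1]
Peg 1: [2]
Peg 2: []
Peg 3: []

After move 4 (1->3):
Peg 0: [3, 1]
Peg 1: []
Peg 2: []
Peg 3: [2]

After move 5 (0->3):
Peg 0: [3]
Peg 1: []
Peg 2: []
Peg 3: [2, 1]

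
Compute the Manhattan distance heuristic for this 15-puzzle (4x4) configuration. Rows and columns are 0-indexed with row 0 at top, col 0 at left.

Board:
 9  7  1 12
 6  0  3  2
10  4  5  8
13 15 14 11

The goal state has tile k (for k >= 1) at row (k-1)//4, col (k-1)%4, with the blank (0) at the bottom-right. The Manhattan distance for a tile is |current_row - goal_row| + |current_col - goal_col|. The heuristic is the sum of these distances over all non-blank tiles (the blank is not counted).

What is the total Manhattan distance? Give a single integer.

Answer: 26

Derivation:
Tile 9: (0,0)->(2,0) = 2
Tile 7: (0,1)->(1,2) = 2
Tile 1: (0,2)->(0,0) = 2
Tile 12: (0,3)->(2,3) = 2
Tile 6: (1,0)->(1,1) = 1
Tile 3: (1,2)->(0,2) = 1
Tile 2: (1,3)->(0,1) = 3
Tile 10: (2,0)->(2,1) = 1
Tile 4: (2,1)->(0,3) = 4
Tile 5: (2,2)->(1,0) = 3
Tile 8: (2,3)->(1,3) = 1
Tile 13: (3,0)->(3,0) = 0
Tile 15: (3,1)->(3,2) = 1
Tile 14: (3,2)->(3,1) = 1
Tile 11: (3,3)->(2,2) = 2
Sum: 2 + 2 + 2 + 2 + 1 + 1 + 3 + 1 + 4 + 3 + 1 + 0 + 1 + 1 + 2 = 26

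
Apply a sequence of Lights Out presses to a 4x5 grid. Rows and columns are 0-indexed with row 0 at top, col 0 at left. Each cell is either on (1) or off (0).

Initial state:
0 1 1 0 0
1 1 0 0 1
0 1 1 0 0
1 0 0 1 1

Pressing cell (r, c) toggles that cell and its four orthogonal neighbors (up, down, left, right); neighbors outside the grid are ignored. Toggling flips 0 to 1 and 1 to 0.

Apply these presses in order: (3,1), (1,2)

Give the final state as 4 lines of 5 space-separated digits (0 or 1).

After press 1 at (3,1):
0 1 1 0 0
1 1 0 0 1
0 0 1 0 0
0 1 1 1 1

After press 2 at (1,2):
0 1 0 0 0
1 0 1 1 1
0 0 0 0 0
0 1 1 1 1

Answer: 0 1 0 0 0
1 0 1 1 1
0 0 0 0 0
0 1 1 1 1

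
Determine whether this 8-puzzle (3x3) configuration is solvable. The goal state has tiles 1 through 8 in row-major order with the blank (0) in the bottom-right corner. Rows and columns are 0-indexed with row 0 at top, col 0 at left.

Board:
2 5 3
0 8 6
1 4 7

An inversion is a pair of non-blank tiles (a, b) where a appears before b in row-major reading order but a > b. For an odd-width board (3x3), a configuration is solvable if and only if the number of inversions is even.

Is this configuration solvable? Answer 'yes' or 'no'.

Answer: no

Derivation:
Inversions (pairs i<j in row-major order where tile[i] > tile[j] > 0): 11
11 is odd, so the puzzle is not solvable.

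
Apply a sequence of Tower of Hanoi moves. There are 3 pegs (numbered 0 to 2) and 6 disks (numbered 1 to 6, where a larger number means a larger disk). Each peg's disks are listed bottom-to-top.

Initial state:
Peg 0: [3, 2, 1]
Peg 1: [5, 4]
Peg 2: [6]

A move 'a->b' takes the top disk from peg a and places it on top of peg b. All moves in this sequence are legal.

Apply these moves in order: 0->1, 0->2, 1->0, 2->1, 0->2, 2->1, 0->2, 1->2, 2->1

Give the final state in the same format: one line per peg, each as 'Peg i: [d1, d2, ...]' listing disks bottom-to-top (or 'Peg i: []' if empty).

After move 1 (0->1):
Peg 0: [3, 2]
Peg 1: [5, 4, 1]
Peg 2: [6]

After move 2 (0->2):
Peg 0: [3]
Peg 1: [5, 4, 1]
Peg 2: [6, 2]

After move 3 (1->0):
Peg 0: [3, 1]
Peg 1: [5, 4]
Peg 2: [6, 2]

After move 4 (2->1):
Peg 0: [3, 1]
Peg 1: [5, 4, 2]
Peg 2: [6]

After move 5 (0->2):
Peg 0: [3]
Peg 1: [5, 4, 2]
Peg 2: [6, 1]

After move 6 (2->1):
Peg 0: [3]
Peg 1: [5, 4, 2, 1]
Peg 2: [6]

After move 7 (0->2):
Peg 0: []
Peg 1: [5, 4, 2, 1]
Peg 2: [6, 3]

After move 8 (1->2):
Peg 0: []
Peg 1: [5, 4, 2]
Peg 2: [6, 3, 1]

After move 9 (2->1):
Peg 0: []
Peg 1: [5, 4, 2, 1]
Peg 2: [6, 3]

Answer: Peg 0: []
Peg 1: [5, 4, 2, 1]
Peg 2: [6, 3]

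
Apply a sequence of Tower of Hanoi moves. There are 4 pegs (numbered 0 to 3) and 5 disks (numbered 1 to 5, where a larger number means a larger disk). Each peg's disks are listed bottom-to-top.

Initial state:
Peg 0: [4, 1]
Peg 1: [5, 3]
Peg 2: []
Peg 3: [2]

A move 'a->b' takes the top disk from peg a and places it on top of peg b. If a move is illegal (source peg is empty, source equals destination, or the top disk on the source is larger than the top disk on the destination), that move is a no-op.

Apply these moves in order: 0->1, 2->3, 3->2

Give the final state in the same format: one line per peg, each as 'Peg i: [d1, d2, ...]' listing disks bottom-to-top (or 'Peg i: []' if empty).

Answer: Peg 0: [4]
Peg 1: [5, 3, 1]
Peg 2: [2]
Peg 3: []

Derivation:
After move 1 (0->1):
Peg 0: [4]
Peg 1: [5, 3, 1]
Peg 2: []
Peg 3: [2]

After move 2 (2->3):
Peg 0: [4]
Peg 1: [5, 3, 1]
Peg 2: []
Peg 3: [2]

After move 3 (3->2):
Peg 0: [4]
Peg 1: [5, 3, 1]
Peg 2: [2]
Peg 3: []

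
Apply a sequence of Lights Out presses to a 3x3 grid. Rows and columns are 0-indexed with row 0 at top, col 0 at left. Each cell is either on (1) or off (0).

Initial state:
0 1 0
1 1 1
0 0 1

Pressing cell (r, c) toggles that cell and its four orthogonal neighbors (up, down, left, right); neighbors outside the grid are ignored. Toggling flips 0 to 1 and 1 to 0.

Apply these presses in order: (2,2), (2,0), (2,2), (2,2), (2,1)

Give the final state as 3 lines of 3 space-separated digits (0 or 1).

Answer: 0 1 0
0 0 0
0 1 1

Derivation:
After press 1 at (2,2):
0 1 0
1 1 0
0 1 0

After press 2 at (2,0):
0 1 0
0 1 0
1 0 0

After press 3 at (2,2):
0 1 0
0 1 1
1 1 1

After press 4 at (2,2):
0 1 0
0 1 0
1 0 0

After press 5 at (2,1):
0 1 0
0 0 0
0 1 1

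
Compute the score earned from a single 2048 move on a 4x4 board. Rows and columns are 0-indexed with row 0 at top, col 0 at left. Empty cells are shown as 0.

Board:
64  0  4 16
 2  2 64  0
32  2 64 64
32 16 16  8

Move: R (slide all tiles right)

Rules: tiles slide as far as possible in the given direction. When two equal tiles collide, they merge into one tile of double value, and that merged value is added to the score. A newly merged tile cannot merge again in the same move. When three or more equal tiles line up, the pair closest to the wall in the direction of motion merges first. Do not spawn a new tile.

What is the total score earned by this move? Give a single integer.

Slide right:
row 0: [64, 0, 4, 16] -> [0, 64, 4, 16]  score +0 (running 0)
row 1: [2, 2, 64, 0] -> [0, 0, 4, 64]  score +4 (running 4)
row 2: [32, 2, 64, 64] -> [0, 32, 2, 128]  score +128 (running 132)
row 3: [32, 16, 16, 8] -> [0, 32, 32, 8]  score +32 (running 164)
Board after move:
  0  64   4  16
  0   0   4  64
  0  32   2 128
  0  32  32   8

Answer: 164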